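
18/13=1.38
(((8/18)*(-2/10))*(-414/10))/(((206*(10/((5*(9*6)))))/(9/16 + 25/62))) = 0.47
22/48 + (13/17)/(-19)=3241/7752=0.42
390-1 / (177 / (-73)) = 69103 / 177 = 390.41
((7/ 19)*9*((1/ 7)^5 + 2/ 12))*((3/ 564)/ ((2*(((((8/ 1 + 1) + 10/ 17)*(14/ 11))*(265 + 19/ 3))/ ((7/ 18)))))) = 285821/ 1655171185024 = 0.00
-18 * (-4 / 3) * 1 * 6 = 144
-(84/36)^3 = -343/27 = -12.70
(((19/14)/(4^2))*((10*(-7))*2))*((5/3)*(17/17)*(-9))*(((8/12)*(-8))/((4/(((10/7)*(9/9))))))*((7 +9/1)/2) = -19000/7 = -2714.29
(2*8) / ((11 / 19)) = 304 / 11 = 27.64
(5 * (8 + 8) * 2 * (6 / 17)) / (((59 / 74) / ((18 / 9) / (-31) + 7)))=15273600 / 31093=491.22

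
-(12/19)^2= -144/361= -0.40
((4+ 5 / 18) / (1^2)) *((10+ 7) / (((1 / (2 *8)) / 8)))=83776 / 9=9308.44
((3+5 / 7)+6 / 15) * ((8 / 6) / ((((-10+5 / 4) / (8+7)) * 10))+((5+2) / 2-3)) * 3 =4104 / 1225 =3.35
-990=-990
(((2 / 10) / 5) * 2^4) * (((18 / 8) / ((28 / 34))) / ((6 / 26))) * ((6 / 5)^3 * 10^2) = 1145664 / 875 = 1309.33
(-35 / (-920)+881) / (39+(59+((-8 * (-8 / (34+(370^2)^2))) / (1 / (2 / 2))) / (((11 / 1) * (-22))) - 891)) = -183812379225417327 / 165444861098503928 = -1.11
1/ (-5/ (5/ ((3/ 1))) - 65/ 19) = -19/ 122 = -0.16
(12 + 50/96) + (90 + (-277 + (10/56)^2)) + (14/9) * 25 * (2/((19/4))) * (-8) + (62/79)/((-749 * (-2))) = -86534691847/283310748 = -305.44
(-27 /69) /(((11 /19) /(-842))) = 143982 /253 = 569.10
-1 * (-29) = 29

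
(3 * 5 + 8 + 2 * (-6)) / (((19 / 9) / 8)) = 792 / 19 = 41.68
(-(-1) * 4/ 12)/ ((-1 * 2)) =-1/ 6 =-0.17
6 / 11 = 0.55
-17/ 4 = -4.25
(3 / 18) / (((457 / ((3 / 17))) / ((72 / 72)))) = 1 / 15538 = 0.00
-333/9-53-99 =-189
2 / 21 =0.10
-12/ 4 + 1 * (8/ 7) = -1.86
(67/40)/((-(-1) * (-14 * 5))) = -67/2800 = -0.02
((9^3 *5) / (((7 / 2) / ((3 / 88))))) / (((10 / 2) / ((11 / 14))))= 2187 / 392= 5.58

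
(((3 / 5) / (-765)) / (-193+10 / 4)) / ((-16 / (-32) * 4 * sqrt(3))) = sqrt(3) / 1457325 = 0.00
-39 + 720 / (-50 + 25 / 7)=-3543 / 65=-54.51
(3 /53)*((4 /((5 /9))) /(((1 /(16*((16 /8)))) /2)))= 6912 /265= 26.08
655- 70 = 585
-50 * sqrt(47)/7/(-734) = 25 * sqrt(47)/2569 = 0.07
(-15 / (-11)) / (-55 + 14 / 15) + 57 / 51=165674 / 151657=1.09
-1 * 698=-698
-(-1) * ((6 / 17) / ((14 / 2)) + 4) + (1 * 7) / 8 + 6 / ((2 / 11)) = 36105 / 952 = 37.93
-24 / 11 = -2.18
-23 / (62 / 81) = -30.05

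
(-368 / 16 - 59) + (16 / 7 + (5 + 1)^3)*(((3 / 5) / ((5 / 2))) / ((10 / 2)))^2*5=-79.49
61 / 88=0.69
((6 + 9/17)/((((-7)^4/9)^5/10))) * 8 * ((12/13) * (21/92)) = 4719196080/57940584227251685869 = 0.00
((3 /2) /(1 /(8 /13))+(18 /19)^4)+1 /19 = 3017707 /1694173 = 1.78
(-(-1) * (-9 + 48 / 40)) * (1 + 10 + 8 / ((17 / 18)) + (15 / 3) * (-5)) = 3666 / 85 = 43.13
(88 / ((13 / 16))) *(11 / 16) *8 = 7744 / 13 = 595.69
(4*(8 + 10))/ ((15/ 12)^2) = 1152/ 25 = 46.08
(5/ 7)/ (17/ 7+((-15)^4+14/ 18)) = 0.00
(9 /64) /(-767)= -9 /49088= -0.00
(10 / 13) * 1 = 0.77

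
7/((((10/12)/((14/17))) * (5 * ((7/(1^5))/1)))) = 0.20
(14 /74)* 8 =56 /37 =1.51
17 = 17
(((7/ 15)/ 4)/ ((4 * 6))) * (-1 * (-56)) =49/ 180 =0.27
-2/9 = -0.22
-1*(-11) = 11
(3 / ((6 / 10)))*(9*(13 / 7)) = 585 / 7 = 83.57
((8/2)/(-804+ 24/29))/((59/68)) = -1972/343557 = -0.01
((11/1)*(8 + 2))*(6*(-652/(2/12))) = -2581920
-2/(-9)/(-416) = -1/1872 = -0.00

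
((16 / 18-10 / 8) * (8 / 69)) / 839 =-26 / 521019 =-0.00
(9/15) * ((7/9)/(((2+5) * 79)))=1/1185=0.00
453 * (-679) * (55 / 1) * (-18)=304511130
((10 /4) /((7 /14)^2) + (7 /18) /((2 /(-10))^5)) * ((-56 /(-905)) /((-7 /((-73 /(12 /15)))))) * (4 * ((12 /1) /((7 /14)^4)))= -405436160 /543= -746659.59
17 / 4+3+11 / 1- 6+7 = 77 / 4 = 19.25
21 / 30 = 7 / 10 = 0.70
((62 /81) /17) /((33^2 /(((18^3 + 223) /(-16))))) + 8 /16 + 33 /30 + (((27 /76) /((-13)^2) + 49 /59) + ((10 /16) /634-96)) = -674211168543204493 /7204492381291920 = -93.58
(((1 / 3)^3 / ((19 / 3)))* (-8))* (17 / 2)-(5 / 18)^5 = -14336111 / 35901792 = -0.40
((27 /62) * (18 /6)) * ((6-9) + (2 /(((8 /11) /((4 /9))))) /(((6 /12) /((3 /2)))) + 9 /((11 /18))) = 6858 /341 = 20.11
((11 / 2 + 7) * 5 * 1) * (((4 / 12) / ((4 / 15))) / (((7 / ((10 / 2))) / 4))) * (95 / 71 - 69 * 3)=-3259375 / 71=-45906.69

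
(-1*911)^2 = 829921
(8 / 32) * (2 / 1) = 1 / 2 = 0.50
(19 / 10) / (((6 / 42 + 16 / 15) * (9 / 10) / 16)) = 10640 / 381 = 27.93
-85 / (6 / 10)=-425 / 3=-141.67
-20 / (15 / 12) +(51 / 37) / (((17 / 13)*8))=-4697 / 296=-15.87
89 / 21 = 4.24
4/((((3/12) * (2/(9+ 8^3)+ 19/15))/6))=750240/9929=75.56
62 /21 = 2.95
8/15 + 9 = 143/15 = 9.53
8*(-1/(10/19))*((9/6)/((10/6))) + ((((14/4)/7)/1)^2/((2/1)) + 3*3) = -911/200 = -4.56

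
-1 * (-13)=13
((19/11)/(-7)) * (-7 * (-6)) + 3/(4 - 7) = -125/11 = -11.36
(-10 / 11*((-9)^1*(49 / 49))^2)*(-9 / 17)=38.98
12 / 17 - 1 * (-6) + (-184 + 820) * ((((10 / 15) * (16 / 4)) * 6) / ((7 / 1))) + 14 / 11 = 1913356 / 1309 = 1461.69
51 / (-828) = -17 / 276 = -0.06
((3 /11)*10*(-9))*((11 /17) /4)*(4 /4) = -135 /34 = -3.97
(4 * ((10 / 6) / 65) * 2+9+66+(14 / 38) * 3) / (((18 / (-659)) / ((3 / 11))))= -18631907 / 24453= -761.95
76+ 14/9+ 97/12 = 3083/36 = 85.64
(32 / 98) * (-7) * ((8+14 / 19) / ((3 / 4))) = -10624 / 399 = -26.63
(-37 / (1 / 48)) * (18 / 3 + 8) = -24864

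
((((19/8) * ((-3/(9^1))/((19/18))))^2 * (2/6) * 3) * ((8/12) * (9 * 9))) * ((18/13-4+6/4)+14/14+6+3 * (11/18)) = 24381/104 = 234.43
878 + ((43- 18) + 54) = 957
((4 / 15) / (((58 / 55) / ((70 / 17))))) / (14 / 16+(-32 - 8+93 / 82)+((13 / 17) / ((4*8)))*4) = -63140 / 2297931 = -0.03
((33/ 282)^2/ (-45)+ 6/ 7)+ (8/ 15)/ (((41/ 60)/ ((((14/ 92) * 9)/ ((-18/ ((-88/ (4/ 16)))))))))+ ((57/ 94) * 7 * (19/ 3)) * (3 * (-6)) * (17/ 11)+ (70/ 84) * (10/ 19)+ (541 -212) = -217579055497949/ 548560130580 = -396.64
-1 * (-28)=28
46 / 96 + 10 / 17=871 / 816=1.07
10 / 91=0.11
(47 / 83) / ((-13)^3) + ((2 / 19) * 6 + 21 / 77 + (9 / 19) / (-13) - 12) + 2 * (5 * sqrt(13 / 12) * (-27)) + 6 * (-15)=-45 * sqrt(39) - 3854292775 / 38111359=-382.16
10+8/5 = 58/5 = 11.60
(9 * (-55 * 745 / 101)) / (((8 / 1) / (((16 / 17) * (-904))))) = 666745200 / 1717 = 388319.86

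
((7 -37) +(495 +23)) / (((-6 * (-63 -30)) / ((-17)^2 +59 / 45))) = 3187616 / 12555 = 253.89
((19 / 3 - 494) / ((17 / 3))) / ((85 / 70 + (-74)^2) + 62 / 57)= -1167474 / 74318645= -0.02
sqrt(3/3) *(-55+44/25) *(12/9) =-70.99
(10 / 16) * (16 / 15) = 0.67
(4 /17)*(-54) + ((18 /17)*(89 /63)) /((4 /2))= -1423 /119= -11.96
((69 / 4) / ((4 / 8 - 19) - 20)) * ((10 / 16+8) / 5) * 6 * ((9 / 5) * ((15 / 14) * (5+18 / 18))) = -1156923 / 21560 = -53.66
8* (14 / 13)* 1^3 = 112 / 13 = 8.62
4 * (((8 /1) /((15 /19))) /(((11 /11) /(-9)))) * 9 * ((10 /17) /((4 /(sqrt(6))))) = -8208 * sqrt(6) /17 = -1182.67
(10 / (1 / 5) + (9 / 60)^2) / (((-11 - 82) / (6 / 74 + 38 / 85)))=-1954997 / 6882000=-0.28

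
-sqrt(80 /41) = -4 * sqrt(205) /41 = -1.40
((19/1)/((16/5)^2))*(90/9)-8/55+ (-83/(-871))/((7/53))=821146257/42922880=19.13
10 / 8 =5 / 4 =1.25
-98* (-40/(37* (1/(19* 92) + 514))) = 6852160/33243501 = 0.21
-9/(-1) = 9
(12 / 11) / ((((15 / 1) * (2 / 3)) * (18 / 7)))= 7 / 165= 0.04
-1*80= -80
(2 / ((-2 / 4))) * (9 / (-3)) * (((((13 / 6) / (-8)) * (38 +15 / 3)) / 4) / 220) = -559 / 3520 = -0.16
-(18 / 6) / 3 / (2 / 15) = -7.50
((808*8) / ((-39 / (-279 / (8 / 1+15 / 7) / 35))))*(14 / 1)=8416128 / 4615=1823.65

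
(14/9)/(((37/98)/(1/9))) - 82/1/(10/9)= -1099033/14985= -73.34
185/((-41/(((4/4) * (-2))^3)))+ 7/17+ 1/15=382402/10455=36.58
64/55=1.16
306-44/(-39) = 11978/39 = 307.13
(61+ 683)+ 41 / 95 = 70721 / 95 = 744.43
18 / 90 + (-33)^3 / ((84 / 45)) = -2695247 / 140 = -19251.76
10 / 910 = 1 / 91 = 0.01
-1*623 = -623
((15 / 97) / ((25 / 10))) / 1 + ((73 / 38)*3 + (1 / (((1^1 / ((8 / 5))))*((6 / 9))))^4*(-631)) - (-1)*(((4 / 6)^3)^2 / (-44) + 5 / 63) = -2706484016023883 / 129316398750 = -20929.16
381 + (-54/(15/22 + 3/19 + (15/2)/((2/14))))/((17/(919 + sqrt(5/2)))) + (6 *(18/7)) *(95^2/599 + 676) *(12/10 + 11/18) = 13003400735547/662200490 - 1881 *sqrt(10)/63172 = 19636.56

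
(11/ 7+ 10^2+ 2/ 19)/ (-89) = -13523/ 11837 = -1.14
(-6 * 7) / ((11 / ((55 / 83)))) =-210 / 83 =-2.53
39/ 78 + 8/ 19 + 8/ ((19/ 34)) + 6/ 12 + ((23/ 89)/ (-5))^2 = 59219526/ 3762475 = 15.74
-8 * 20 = -160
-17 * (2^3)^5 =-557056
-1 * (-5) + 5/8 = 45/8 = 5.62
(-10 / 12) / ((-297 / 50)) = 125 / 891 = 0.14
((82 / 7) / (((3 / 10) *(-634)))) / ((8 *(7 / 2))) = -205 / 93198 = -0.00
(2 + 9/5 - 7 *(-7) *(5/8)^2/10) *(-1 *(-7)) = 25599/640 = 40.00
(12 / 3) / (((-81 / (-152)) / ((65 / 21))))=39520 / 1701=23.23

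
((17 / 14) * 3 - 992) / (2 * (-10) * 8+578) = -13837 / 5852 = -2.36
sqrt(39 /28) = sqrt(273) /14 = 1.18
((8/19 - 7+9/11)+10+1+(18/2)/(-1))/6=-131/209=-0.63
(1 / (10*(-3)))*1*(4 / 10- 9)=43 / 150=0.29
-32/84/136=-1/357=-0.00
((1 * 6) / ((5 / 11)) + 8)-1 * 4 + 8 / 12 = 268 / 15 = 17.87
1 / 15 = 0.07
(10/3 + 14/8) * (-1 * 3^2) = -183/4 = -45.75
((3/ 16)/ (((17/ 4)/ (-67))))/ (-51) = 67/ 1156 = 0.06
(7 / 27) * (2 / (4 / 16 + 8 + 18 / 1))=0.02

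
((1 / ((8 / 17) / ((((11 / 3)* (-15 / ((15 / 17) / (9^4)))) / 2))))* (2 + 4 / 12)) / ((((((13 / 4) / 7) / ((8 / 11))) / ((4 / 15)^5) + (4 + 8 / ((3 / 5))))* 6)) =-116282428416 / 337699427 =-344.34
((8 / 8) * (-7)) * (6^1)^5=-54432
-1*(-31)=31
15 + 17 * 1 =32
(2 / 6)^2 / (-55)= -0.00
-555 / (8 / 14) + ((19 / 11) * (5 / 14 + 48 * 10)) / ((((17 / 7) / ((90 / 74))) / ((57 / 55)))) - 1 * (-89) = -137491511 / 304436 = -451.63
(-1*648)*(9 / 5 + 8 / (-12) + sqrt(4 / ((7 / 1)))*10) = -12960*sqrt(7) / 7-3672 / 5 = -5632.82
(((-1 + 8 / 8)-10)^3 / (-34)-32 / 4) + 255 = 4699 / 17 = 276.41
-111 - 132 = -243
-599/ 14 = -42.79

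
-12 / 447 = -4 / 149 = -0.03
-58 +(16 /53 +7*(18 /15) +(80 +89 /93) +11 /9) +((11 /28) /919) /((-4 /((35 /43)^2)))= 66094886663669 /2010122303760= 32.88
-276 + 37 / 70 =-19283 / 70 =-275.47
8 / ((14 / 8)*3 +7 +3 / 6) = 32 / 51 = 0.63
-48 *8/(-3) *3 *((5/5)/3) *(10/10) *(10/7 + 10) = 10240/7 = 1462.86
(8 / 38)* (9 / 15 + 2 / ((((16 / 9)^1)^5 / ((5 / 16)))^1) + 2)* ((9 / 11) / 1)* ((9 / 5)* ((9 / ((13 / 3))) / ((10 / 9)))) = 2175525163107 / 1424490496000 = 1.53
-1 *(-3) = 3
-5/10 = -1/2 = -0.50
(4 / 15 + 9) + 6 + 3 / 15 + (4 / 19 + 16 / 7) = 35836 / 1995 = 17.96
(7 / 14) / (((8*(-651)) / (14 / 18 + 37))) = -0.00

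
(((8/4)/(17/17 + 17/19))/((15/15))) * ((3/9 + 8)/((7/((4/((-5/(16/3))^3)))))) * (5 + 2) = -155648/3645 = -42.70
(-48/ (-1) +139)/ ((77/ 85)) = 1445/ 7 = 206.43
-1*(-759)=759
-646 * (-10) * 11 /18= 35530 /9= 3947.78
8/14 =4/7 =0.57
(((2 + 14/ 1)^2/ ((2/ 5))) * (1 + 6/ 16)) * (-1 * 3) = -2640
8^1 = 8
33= 33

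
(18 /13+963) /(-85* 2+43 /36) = -451332 /79001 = -5.71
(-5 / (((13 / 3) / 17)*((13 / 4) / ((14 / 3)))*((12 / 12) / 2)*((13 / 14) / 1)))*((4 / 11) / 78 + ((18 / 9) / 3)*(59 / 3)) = -2249766400 / 2827539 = -795.66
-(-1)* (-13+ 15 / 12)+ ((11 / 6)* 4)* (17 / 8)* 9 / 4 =373 / 16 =23.31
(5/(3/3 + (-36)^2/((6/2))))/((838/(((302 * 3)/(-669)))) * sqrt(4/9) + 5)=-2265/79935697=-0.00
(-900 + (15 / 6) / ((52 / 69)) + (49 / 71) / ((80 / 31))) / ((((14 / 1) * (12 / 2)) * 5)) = -66191303 / 31012800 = -2.13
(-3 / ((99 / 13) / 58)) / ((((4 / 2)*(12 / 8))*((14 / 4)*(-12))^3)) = 377 / 3667356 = 0.00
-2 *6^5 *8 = -124416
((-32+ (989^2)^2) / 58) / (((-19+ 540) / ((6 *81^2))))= 18831133353256947 / 15109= 1246352065209.94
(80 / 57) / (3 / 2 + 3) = 160 / 513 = 0.31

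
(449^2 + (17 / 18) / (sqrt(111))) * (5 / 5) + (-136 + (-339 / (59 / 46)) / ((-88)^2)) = 17 * sqrt(111) / 1998 + 46024268523 / 228448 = 201465.06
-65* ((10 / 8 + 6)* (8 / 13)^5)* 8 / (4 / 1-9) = 1900544 / 28561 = 66.54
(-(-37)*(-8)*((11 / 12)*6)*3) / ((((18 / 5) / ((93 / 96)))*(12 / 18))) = -63085 / 32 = -1971.41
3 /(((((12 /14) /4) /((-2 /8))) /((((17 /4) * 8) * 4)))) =-476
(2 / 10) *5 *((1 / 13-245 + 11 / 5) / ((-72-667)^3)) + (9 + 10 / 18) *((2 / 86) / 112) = 0.00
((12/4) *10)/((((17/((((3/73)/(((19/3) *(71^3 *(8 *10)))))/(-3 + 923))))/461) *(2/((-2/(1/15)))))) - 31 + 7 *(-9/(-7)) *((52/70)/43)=-30.84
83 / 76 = 1.09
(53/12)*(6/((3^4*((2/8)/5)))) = 530/81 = 6.54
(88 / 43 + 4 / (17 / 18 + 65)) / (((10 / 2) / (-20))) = -430208 / 51041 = -8.43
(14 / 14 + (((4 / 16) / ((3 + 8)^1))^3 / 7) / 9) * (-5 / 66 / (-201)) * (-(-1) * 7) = 26832965 / 10170458496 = 0.00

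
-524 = -524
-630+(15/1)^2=-405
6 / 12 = 1 / 2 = 0.50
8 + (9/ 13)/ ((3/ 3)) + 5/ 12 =1421/ 156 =9.11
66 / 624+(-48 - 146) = -20165 / 104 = -193.89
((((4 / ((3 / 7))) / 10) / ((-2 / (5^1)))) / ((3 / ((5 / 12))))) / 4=-0.08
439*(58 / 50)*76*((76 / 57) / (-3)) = -3870224 / 225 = -17201.00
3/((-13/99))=-297/13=-22.85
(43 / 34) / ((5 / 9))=387 / 170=2.28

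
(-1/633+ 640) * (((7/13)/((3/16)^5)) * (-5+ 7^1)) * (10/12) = 1143687086080/461457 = 2478426.13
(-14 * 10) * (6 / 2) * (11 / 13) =-4620 / 13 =-355.38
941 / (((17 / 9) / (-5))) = -42345 / 17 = -2490.88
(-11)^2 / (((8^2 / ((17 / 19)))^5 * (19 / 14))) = 1202618879 / 25257565038313472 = 0.00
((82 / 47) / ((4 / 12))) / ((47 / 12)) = 2952 / 2209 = 1.34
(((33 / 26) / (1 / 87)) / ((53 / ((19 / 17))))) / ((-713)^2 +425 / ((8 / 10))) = 109098 / 23842994513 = 0.00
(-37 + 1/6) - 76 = -677/6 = -112.83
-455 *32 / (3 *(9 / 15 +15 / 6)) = -145600 / 93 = -1565.59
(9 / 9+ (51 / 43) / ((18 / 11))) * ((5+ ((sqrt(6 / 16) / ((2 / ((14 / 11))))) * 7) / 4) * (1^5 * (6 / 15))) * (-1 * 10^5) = -44500000 / 129 - 27256250 * sqrt(6) / 1419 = -392011.21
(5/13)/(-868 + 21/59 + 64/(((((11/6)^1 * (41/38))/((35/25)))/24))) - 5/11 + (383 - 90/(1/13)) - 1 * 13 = -3342393461060/4175628457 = -800.45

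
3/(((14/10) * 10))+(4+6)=143/14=10.21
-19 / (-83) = 19 / 83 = 0.23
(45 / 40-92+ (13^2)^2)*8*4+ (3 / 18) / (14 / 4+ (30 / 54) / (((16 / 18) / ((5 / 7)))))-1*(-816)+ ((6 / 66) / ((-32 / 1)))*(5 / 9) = 911860.04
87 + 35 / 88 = 7691 / 88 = 87.40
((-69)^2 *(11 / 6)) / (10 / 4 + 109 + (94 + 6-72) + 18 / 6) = 5819 / 95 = 61.25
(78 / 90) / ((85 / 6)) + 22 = 22.06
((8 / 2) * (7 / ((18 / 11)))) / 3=154 / 27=5.70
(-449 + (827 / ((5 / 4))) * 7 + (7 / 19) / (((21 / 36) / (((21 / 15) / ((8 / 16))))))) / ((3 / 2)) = 794954 / 285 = 2789.31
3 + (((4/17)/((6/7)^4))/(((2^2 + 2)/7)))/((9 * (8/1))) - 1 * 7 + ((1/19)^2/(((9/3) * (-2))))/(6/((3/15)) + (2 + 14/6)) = -353277504839/88475312448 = -3.99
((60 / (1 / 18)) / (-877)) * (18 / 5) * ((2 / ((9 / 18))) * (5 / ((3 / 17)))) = -440640 / 877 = -502.44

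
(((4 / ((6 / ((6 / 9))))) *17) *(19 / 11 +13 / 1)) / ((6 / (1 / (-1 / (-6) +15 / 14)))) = 14.98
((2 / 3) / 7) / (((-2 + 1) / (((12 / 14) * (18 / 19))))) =-72 / 931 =-0.08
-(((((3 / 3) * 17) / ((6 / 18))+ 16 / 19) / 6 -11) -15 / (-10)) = 49 / 57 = 0.86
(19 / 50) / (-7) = -19 / 350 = -0.05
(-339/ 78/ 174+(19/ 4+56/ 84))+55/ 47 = 348811/ 53157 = 6.56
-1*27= -27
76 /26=38 /13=2.92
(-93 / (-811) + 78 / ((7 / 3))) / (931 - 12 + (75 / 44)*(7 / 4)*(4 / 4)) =33514800 / 921201113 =0.04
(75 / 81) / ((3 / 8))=200 / 81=2.47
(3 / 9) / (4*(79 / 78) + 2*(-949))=-13 / 73864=-0.00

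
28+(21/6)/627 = 35119/1254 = 28.01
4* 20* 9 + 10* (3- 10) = 650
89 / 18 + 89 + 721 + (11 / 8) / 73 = 4283447 / 5256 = 814.96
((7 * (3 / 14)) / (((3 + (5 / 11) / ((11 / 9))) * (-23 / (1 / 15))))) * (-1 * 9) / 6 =121 / 62560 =0.00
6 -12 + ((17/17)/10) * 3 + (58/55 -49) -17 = -7771/110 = -70.65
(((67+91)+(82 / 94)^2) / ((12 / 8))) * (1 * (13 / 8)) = 1519713 / 8836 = 171.99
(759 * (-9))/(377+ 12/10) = -34155/1891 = -18.06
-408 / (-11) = 408 / 11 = 37.09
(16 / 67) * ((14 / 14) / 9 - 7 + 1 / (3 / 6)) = -704 / 603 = -1.17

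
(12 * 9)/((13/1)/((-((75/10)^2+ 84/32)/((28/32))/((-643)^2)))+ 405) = -0.00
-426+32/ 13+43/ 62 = -340813/ 806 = -422.84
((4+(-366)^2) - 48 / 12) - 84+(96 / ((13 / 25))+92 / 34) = 29627110 / 221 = 134059.32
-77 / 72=-1.07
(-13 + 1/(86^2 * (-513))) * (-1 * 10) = 246619625/1897074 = 130.00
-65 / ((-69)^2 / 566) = -36790 / 4761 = -7.73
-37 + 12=-25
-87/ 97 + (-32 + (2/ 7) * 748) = 122775/ 679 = 180.82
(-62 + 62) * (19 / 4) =0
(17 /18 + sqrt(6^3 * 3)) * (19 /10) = 323 /180 + 171 * sqrt(2) /5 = 50.16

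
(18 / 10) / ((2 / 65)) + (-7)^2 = 215 / 2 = 107.50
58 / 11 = 5.27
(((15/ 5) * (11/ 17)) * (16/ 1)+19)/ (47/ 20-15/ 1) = -740/ 187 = -3.96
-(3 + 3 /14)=-3.21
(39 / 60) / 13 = 1 / 20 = 0.05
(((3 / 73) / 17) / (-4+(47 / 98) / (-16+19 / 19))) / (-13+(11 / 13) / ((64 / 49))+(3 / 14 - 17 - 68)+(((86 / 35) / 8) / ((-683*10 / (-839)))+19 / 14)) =62650224000 / 10004555621521417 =0.00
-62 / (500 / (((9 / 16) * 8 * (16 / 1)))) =-1116 / 125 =-8.93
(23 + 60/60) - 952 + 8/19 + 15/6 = -925.08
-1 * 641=-641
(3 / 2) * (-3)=-9 / 2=-4.50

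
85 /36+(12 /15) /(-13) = 5381 /2340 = 2.30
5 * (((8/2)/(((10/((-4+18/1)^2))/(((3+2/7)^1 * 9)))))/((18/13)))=8372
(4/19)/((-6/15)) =-0.53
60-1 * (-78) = 138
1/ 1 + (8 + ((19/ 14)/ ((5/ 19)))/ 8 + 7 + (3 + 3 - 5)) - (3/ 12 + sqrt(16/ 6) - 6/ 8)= 10161/ 560 - 2 * sqrt(6)/ 3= 16.51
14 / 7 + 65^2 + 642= 4869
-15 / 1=-15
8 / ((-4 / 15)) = -30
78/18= 13/3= 4.33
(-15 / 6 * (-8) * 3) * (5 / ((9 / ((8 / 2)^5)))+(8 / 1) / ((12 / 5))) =103000 / 3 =34333.33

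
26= 26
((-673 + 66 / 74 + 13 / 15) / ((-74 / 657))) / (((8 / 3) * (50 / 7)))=1713306861 / 5476000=312.88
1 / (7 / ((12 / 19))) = 12 / 133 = 0.09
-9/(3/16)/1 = -48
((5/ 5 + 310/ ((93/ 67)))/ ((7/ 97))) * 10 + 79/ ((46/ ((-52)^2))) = 17257598/ 483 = 35730.02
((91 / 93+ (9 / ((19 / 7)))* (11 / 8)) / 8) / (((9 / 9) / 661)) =51743741 / 113088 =457.55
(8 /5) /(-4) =-2 /5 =-0.40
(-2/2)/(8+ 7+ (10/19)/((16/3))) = -152/2295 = -0.07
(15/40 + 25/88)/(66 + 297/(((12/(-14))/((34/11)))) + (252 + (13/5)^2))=-725/820864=-0.00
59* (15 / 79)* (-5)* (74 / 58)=-163725 / 2291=-71.46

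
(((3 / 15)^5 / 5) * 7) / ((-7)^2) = 1 / 109375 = 0.00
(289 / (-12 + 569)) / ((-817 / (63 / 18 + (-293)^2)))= -49622745 / 910138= -54.52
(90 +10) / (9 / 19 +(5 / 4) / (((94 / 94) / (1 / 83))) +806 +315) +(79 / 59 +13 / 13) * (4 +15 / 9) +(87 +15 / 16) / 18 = 243470965331 / 13356374688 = 18.23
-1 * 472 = -472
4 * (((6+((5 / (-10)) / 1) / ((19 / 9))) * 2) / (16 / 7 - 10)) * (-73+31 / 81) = 6011404 / 13851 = 434.01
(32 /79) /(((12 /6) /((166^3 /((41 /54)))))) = 3952191744 /3239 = 1220188.87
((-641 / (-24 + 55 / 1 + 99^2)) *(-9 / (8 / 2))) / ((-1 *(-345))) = 1923 / 4522720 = 0.00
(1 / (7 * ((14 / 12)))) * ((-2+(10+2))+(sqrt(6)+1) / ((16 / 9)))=27 * sqrt(6) / 392+507 / 392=1.46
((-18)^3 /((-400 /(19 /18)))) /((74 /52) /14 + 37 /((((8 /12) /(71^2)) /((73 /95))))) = 2660931 /37170990505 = 0.00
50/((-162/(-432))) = 400/3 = 133.33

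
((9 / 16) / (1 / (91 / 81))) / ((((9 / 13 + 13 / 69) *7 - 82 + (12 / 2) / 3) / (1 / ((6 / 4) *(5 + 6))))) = -0.00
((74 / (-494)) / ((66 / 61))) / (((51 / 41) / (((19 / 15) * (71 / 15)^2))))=-466479017 / 147683250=-3.16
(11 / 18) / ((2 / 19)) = 209 / 36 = 5.81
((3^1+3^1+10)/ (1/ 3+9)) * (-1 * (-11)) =132/ 7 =18.86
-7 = -7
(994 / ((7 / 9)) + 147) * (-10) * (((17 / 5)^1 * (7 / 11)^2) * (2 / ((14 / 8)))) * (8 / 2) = -10852800 / 121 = -89692.56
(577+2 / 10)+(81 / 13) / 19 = 713247 / 1235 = 577.53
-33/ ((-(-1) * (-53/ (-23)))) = -759/ 53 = -14.32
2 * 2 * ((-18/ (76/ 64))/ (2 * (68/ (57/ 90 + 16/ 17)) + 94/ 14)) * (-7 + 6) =6475392/ 9941959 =0.65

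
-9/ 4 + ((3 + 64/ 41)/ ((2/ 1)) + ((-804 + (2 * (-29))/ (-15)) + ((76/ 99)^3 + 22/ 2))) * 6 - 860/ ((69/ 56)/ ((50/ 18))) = -40622354824679/ 6099946380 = -6659.46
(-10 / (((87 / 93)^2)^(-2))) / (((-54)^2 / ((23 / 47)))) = -0.00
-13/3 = -4.33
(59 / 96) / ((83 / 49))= 0.36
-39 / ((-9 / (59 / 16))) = 15.98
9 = 9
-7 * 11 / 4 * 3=-231 / 4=-57.75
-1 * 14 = -14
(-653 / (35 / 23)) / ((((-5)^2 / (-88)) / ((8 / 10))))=5286688 / 4375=1208.39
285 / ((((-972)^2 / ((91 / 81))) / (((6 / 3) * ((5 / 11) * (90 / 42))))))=30875 / 46766808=0.00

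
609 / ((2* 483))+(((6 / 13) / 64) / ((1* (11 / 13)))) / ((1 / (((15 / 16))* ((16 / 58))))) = 297067 / 469568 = 0.63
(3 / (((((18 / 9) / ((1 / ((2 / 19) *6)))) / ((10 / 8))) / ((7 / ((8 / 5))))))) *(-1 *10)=-16625 / 128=-129.88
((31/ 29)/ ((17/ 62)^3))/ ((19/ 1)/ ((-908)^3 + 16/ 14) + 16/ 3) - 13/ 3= 5.39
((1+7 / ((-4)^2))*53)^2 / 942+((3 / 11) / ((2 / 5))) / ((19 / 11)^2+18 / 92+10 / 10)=35480110661 / 5609436672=6.33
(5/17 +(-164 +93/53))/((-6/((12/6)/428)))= 72959/578442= 0.13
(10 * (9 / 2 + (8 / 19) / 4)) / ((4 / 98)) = 1128.29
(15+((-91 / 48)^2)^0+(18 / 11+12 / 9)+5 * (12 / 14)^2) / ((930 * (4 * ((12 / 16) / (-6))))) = -36614 / 751905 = -0.05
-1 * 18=-18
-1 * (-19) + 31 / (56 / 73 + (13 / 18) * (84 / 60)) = 425647 / 11683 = 36.43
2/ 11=0.18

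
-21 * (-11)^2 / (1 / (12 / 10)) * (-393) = 5991678 / 5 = 1198335.60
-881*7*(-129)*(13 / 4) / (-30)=-3447353 / 40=-86183.82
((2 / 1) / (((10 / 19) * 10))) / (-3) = -19 / 150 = -0.13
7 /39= 0.18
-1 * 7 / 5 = -7 / 5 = -1.40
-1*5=-5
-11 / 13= -0.85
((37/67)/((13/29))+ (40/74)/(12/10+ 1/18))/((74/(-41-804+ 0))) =-393510845/20729398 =-18.98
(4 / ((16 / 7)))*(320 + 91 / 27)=61117 / 108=565.90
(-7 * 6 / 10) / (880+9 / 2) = -42 / 8845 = -0.00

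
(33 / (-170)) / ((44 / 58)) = -87 / 340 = -0.26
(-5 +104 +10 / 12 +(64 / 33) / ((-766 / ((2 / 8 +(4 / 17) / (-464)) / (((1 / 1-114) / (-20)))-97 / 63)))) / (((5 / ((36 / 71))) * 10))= 805207812571 / 795319789425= 1.01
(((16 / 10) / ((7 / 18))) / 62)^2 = 5184 / 1177225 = 0.00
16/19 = 0.84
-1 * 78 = -78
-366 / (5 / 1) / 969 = -122 / 1615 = -0.08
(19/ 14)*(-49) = -133/ 2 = -66.50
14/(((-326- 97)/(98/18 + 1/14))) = -0.18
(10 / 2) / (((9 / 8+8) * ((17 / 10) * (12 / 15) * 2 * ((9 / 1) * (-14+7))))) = -0.00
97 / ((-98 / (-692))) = 33562 / 49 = 684.94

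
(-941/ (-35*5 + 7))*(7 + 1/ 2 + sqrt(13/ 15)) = 941*sqrt(195)/ 2520 + 4705/ 112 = 47.22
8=8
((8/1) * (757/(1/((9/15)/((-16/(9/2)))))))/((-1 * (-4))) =-20439/80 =-255.49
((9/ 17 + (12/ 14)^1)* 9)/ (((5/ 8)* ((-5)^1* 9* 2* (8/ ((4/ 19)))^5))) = -33/ 11786231240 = -0.00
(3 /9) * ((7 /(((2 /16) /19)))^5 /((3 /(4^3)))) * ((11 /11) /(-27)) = -87274649588596736 /243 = -359154936578587.39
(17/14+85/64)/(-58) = -1139/25984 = -0.04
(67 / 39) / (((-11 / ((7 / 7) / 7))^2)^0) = 1.72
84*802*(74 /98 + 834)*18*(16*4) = 453485343744 /7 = 64783620534.86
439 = 439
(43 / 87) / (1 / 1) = 43 / 87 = 0.49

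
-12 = -12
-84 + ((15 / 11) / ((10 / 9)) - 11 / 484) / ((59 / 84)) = -53403 / 649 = -82.29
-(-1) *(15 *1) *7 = 105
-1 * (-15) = 15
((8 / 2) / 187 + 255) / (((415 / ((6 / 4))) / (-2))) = -143067 / 77605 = -1.84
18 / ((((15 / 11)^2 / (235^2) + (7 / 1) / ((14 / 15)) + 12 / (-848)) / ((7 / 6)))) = 396656876 / 141396517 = 2.81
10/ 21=0.48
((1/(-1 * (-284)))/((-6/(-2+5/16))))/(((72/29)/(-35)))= -1015/72704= -0.01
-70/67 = -1.04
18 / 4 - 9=-9 / 2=-4.50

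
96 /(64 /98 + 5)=4704 /277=16.98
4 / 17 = 0.24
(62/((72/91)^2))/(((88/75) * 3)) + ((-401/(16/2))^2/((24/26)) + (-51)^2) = 305137033/57024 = 5351.03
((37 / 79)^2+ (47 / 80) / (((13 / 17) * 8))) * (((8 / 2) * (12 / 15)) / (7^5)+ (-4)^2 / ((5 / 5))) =344056808751 / 68180116550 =5.05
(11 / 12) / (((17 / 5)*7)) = 0.04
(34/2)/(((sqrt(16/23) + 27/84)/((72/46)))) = -154224/10681 + 1919232* sqrt(23)/245663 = 23.03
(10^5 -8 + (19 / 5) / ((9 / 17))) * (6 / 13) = 692302 / 15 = 46153.47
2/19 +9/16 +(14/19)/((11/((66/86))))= 9401/13072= 0.72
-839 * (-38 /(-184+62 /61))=-972401 /5581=-174.23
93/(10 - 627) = -93/617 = -0.15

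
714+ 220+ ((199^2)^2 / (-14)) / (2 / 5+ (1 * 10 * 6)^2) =-7605801853 / 252028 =-30178.40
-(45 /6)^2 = -225 /4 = -56.25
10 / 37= 0.27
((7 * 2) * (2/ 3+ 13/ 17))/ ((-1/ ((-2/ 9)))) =2044/ 459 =4.45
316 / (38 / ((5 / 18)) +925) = 1580 / 5309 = 0.30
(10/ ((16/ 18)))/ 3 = 15/ 4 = 3.75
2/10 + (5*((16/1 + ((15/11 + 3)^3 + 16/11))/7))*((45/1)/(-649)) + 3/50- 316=-320.72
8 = 8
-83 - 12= -95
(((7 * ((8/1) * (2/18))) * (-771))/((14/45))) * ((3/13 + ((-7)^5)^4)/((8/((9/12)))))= -1499546034564309540630/13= -115349694966485349279.23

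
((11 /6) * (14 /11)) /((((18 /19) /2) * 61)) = 0.08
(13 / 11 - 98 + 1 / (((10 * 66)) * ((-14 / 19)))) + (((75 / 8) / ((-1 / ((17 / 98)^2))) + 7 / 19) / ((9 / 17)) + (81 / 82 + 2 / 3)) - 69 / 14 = -99.93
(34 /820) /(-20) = -17 /8200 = -0.00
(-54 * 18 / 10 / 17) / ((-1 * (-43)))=-486 / 3655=-0.13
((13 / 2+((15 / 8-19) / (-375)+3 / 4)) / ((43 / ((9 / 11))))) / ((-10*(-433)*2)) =1527 / 95260000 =0.00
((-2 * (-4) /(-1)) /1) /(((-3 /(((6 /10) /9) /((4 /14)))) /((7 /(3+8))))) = 196 /495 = 0.40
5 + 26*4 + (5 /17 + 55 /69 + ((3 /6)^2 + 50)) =752321 /4692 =160.34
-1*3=-3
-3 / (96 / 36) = -9 / 8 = -1.12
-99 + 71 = -28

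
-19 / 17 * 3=-57 / 17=-3.35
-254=-254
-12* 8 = -96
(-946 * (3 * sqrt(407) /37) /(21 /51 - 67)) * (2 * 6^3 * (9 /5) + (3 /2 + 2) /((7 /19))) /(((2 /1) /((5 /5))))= 189872133 * sqrt(407) /418840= 9145.56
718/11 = 65.27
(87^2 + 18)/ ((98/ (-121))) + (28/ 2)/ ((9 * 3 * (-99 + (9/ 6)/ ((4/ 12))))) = -669242075/ 71442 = -9367.63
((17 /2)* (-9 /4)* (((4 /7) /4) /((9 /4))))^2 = 289 /196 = 1.47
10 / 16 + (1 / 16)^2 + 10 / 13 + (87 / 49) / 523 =119531967 / 85286656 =1.40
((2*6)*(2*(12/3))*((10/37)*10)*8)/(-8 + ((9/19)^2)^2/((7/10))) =-35030284800/133798771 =-261.81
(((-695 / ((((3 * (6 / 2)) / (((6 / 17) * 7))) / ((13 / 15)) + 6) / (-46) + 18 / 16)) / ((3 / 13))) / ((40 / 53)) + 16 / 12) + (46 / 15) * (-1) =-4419.92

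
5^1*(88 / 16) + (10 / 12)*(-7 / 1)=65 / 3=21.67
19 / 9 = 2.11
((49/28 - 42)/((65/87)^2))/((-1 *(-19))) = -1218609/321100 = -3.80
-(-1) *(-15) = -15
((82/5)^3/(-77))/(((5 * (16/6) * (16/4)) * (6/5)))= -68921/77000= -0.90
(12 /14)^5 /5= 7776 /84035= 0.09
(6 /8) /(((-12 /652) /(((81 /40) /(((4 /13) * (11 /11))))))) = -171639 /640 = -268.19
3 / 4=0.75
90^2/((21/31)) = 83700/7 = 11957.14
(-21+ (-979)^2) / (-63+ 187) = 239605 / 31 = 7729.19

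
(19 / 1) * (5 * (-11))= -1045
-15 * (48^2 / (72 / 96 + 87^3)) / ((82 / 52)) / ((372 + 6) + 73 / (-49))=-11741184 / 132826176809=-0.00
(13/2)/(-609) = -13/1218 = -0.01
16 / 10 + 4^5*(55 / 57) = 282056 / 285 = 989.67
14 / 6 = 2.33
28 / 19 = 1.47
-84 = -84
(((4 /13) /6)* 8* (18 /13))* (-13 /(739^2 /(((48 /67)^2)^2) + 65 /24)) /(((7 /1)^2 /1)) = -509607936 /7010162532118837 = -0.00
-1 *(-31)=31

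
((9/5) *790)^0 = 1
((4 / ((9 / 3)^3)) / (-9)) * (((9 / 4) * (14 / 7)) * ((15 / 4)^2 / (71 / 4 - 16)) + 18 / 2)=-281 / 378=-0.74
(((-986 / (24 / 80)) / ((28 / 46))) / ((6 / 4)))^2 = 51429168400 / 3969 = 12957714.39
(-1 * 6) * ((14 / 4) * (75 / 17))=-1575 / 17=-92.65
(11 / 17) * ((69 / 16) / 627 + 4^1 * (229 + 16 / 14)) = 21548897 / 36176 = 595.67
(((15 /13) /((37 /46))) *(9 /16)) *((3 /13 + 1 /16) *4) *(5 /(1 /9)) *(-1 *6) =-25569675 /100048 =-255.57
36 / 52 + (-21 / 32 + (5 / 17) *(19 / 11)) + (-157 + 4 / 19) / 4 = -57131417 / 1478048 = -38.65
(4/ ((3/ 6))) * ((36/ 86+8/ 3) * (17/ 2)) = 27064/ 129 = 209.80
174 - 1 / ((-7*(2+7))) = 10963 / 63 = 174.02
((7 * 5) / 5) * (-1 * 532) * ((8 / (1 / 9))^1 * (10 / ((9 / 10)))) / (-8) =372400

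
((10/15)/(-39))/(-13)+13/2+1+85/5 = 74533/3042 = 24.50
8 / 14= 4 / 7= 0.57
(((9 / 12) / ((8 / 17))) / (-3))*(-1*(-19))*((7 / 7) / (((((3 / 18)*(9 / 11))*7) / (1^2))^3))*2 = -429913 / 18522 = -23.21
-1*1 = -1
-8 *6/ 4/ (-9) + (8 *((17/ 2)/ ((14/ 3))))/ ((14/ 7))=8.62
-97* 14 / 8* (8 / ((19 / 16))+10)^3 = -5458724082 / 6859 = -795848.39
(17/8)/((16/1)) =17/128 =0.13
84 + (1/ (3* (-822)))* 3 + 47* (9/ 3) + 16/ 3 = 63111/ 274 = 230.33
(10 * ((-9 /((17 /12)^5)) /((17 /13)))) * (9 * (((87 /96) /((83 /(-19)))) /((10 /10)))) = 22.52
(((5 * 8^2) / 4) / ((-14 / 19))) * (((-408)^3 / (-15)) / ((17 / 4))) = -809680896 / 7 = -115668699.43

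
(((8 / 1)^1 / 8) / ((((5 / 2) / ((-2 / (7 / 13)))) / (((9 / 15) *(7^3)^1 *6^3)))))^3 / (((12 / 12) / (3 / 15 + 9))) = -207052805906299551744 / 78125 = -2650275915600634.26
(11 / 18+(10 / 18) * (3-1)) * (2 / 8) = 31 / 72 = 0.43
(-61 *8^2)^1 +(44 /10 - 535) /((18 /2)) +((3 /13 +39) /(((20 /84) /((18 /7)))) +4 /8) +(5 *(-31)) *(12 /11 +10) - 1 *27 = -5284.85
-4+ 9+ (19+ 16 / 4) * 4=97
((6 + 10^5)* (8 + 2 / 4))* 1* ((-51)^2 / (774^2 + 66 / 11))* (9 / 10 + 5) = 43482658803 / 1996940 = 21774.64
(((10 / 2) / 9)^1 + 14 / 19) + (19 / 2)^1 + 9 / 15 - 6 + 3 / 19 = 9491 / 1710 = 5.55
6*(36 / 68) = 54 / 17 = 3.18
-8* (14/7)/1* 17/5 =-272/5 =-54.40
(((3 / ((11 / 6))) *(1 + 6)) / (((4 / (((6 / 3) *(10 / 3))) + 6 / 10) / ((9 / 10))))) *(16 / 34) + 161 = 165.04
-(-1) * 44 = 44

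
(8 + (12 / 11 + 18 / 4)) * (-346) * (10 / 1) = -517270 / 11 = -47024.55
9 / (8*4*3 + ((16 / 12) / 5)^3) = 30375 / 324064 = 0.09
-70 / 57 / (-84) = 5 / 342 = 0.01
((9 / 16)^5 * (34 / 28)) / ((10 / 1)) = 1003833 / 146800640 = 0.01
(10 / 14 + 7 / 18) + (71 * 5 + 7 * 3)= 47515 / 126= 377.10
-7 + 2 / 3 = -19 / 3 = -6.33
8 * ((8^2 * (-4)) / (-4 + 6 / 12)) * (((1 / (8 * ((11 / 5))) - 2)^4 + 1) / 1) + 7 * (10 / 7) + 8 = 916850383 / 102487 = 8946.02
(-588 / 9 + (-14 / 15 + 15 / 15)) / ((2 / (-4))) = 1958 / 15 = 130.53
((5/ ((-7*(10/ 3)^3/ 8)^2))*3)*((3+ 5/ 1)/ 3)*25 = 5832/ 6125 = 0.95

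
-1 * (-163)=163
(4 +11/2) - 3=13/2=6.50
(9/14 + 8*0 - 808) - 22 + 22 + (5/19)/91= -398833/494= -807.35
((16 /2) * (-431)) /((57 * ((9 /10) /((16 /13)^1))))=-551680 /6669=-82.72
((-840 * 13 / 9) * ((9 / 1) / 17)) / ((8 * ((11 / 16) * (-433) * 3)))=7280 / 80971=0.09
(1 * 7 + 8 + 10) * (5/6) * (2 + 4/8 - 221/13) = -3625/12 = -302.08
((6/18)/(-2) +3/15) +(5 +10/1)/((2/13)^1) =1463/15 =97.53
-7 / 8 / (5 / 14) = -49 / 20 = -2.45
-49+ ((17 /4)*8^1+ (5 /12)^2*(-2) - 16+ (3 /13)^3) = -4956685 /158184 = -31.33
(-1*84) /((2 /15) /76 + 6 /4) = -5985 /107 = -55.93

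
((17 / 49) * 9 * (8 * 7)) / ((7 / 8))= 9792 / 49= 199.84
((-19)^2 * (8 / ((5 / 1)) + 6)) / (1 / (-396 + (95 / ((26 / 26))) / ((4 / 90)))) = 23889897 / 5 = 4777979.40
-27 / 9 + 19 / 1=16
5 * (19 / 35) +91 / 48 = 1549 / 336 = 4.61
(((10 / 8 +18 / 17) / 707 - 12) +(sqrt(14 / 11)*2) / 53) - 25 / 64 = -9528555 / 769216 +2*sqrt(154) / 583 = -12.34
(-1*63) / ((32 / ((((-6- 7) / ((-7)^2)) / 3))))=39 / 224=0.17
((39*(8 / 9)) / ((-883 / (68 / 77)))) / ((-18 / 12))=14144 / 611919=0.02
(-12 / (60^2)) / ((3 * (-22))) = 1 / 19800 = 0.00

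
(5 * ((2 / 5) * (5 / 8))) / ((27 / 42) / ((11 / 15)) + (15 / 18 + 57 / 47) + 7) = 54285 / 430924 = 0.13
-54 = -54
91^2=8281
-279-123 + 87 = -315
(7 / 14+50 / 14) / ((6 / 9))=6.11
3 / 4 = 0.75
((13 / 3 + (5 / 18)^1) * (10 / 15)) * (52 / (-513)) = -4316 / 13851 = -0.31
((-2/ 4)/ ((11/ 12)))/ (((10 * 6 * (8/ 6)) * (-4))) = 3/ 1760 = 0.00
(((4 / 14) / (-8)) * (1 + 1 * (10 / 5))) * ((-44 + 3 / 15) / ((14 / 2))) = 657 / 980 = 0.67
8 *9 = 72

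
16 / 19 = 0.84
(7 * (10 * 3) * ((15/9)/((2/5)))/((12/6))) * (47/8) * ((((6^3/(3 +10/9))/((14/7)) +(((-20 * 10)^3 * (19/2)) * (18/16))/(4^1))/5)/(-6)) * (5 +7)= 1626234720075/74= 21976144865.88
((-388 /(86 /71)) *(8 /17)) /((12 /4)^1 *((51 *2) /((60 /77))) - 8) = -1101920 /2812157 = -0.39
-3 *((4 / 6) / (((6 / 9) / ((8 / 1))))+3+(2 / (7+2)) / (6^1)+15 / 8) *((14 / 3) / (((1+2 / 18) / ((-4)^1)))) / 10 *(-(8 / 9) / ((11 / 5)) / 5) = -39046 / 7425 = -5.26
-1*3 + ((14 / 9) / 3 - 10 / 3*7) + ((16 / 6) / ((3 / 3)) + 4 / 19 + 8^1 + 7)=-4072 / 513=-7.94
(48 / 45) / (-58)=-8 / 435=-0.02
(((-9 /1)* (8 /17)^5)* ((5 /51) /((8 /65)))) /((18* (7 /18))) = -0.02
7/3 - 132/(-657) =185/73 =2.53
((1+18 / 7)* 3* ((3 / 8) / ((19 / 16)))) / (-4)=-225 / 266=-0.85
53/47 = 1.13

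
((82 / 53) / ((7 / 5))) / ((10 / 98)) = 574 / 53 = 10.83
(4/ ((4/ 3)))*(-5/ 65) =-3/ 13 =-0.23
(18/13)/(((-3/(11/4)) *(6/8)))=-22/13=-1.69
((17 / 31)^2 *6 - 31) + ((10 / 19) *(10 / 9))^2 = -810804737 / 28100601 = -28.85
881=881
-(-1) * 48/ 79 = 48/ 79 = 0.61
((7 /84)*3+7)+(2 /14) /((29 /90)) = 6247 /812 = 7.69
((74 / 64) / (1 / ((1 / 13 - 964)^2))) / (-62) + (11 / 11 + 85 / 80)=-5809269009 / 335296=-17325.79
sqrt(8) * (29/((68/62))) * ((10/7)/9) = 8990 * sqrt(2)/1071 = 11.87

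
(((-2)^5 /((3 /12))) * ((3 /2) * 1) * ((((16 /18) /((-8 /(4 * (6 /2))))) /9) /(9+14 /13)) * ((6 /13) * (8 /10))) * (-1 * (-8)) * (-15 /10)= -8192 /655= -12.51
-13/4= -3.25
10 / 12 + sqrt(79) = 5 / 6 + sqrt(79) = 9.72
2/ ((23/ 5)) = 10/ 23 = 0.43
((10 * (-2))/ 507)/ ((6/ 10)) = -100/ 1521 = -0.07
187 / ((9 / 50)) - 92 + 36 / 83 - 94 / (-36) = 949.93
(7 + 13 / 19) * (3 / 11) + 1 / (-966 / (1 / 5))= 2115331 / 1009470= 2.10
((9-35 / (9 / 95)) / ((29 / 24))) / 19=-25952 / 1653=-15.70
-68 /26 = -34 /13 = -2.62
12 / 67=0.18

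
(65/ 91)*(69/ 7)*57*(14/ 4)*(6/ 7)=58995/ 49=1203.98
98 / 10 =49 / 5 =9.80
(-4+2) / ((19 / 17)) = -34 / 19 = -1.79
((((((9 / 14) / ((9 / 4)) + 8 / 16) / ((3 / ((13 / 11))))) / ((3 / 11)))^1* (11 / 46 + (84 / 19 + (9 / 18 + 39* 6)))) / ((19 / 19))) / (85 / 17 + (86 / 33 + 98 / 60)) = 821994745 / 27980673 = 29.38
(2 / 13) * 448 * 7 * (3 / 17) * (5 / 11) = 94080 / 2431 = 38.70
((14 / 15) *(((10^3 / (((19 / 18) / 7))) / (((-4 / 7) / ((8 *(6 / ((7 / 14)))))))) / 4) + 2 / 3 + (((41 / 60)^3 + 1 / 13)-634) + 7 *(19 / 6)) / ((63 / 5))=-20680.05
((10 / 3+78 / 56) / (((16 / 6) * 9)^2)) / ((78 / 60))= 1985 / 314496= 0.01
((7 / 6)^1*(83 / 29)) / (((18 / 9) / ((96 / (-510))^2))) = 37184 / 628575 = 0.06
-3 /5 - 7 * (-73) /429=1268 /2145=0.59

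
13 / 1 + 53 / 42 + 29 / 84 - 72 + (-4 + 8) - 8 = -1719 / 28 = -61.39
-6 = -6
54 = 54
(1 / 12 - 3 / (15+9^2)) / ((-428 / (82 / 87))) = -205 / 1787328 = -0.00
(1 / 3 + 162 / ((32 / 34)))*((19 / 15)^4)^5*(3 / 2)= 155584900140782720962298832539 / 5320410768127441406250000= 29243.02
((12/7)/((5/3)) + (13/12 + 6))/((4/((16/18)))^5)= 27256/6200145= 0.00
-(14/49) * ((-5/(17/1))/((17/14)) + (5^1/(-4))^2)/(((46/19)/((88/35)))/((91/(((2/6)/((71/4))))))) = -706618341/372232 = -1898.33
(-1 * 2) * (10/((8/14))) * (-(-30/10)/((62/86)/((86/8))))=-1565.69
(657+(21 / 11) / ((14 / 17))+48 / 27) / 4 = 130897 / 792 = 165.27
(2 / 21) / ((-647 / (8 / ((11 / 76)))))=-0.01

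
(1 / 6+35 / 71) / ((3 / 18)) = 281 / 71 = 3.96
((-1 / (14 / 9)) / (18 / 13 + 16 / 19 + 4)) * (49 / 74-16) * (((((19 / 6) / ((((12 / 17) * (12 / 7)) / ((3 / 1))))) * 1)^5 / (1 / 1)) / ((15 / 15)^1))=2366451382268847799835 / 50111566627995648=47223.66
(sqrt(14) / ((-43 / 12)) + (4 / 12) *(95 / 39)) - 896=-104737 / 117 - 12 *sqrt(14) / 43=-896.23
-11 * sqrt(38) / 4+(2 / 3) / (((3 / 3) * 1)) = 2 / 3 - 11 * sqrt(38) / 4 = -16.29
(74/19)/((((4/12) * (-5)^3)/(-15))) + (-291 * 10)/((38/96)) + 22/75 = -7349.88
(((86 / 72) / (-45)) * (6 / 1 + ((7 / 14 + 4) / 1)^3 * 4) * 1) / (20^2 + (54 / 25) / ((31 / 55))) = -329251 / 13520304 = -0.02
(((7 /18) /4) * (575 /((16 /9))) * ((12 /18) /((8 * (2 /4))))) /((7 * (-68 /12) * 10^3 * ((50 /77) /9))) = -15939 /8704000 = -0.00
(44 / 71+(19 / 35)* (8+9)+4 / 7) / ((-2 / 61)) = -225639 / 710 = -317.80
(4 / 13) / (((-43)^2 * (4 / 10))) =10 / 24037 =0.00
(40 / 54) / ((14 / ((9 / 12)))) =0.04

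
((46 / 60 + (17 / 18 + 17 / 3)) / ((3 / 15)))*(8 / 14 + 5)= 4316 / 21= 205.52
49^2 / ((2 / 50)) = 60025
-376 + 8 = -368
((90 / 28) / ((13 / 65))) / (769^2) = 225 / 8279054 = 0.00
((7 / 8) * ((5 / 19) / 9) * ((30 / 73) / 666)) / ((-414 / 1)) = -175 / 4589150256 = -0.00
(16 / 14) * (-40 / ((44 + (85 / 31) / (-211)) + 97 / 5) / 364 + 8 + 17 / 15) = 4306680479 / 412670895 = 10.44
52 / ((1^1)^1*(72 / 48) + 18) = 2.67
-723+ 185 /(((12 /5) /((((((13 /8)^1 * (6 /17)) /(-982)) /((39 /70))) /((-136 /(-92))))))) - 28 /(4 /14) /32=-9891388723 /13622304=-726.12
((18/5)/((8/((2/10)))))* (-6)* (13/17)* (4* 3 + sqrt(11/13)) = -2106/425-27* sqrt(143)/850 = -5.34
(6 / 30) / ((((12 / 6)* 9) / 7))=7 / 90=0.08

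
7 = 7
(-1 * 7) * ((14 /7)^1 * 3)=-42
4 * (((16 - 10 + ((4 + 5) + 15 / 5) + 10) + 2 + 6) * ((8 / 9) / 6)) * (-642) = -13696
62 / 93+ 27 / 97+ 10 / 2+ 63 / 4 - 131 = -127231 / 1164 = -109.30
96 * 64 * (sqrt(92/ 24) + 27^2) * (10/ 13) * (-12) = -537477120/ 13-122880 * sqrt(138)/ 13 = -41455433.32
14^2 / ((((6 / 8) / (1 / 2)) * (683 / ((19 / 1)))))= 7448 / 2049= 3.63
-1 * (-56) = 56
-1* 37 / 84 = -0.44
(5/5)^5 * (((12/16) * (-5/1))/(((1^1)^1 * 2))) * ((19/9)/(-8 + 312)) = -5/384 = -0.01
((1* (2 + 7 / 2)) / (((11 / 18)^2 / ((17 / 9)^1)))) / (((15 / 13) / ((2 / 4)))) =663 / 55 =12.05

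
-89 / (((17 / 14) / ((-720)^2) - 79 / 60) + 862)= -645926400 / 6246495377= -0.10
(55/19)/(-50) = -11/190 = -0.06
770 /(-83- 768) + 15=14.10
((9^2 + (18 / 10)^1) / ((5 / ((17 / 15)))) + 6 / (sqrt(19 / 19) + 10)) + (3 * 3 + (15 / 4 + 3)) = 192849 / 5500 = 35.06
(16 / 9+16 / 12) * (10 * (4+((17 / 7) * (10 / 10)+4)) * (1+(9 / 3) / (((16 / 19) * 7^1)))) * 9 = 61685 / 14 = 4406.07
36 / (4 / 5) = 45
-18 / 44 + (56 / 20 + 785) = 787.39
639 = 639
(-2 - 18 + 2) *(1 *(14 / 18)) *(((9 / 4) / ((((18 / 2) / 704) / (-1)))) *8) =19712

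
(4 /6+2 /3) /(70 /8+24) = 16 /393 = 0.04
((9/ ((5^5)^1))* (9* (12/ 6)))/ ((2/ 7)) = 0.18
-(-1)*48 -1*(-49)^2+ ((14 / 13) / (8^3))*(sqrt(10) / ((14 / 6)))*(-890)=-2353 -1335*sqrt(10) / 1664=-2355.54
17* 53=901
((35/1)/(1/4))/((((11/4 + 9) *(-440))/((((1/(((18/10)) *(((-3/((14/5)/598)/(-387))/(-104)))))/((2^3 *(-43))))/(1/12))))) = -392/11891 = -0.03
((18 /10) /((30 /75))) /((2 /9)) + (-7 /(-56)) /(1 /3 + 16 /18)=1791 /88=20.35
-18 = -18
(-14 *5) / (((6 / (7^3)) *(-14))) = 1715 / 6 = 285.83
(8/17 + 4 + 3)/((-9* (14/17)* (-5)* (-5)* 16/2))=-127/25200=-0.01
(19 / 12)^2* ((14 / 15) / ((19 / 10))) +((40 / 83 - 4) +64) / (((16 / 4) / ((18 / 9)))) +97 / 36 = 34.17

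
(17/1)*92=1564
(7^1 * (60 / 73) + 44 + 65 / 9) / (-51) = -1.12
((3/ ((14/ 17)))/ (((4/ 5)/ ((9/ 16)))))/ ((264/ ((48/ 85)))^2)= 27/ 2303840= 0.00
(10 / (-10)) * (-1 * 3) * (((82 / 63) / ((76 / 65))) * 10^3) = 1332500 / 399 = 3339.60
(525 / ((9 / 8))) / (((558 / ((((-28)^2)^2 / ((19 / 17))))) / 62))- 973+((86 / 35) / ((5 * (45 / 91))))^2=685702226139181 / 24046875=28515232.28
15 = 15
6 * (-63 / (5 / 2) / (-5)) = 756 / 25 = 30.24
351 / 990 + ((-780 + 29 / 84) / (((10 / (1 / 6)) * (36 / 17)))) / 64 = 33040607 / 127733760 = 0.26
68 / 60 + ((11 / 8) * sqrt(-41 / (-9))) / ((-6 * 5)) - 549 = -8218 / 15 - 11 * sqrt(41) / 720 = -547.96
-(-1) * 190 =190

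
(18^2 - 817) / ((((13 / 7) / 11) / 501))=-19018461 / 13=-1462958.54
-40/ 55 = -8/ 11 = -0.73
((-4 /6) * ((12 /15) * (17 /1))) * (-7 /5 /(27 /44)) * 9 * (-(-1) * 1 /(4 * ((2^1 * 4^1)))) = 5.82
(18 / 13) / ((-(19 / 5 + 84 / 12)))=-5 / 39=-0.13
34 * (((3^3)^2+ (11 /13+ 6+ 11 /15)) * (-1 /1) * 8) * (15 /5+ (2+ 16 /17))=-232110928 /195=-1190312.45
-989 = -989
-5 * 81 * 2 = -810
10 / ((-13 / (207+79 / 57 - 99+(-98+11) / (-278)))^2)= 15108243237605 / 21217588002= 712.06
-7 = -7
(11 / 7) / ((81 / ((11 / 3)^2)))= 1331 / 5103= 0.26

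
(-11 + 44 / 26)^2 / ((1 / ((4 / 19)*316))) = 18506224 / 3211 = 5763.38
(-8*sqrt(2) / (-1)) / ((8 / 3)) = 3*sqrt(2) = 4.24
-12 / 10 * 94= -564 / 5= -112.80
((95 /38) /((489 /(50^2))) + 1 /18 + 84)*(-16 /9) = -172.15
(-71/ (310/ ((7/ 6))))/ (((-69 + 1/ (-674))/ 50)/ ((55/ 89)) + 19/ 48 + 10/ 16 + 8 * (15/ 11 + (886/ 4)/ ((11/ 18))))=-0.00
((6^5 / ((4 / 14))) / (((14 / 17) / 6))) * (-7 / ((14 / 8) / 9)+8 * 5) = 793152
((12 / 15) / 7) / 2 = 2 / 35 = 0.06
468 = 468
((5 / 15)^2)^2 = 1 / 81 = 0.01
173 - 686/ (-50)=4668/ 25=186.72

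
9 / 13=0.69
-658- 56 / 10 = -3318 / 5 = -663.60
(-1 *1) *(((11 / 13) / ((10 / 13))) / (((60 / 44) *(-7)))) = 121 / 1050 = 0.12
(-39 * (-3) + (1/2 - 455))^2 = 455625/4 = 113906.25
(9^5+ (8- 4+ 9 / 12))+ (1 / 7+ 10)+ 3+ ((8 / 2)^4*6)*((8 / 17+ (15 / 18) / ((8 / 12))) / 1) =29373825 / 476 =61709.72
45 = 45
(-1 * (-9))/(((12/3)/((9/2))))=81/8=10.12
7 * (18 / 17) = 7.41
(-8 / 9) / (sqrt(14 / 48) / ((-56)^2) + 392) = -35246833664 / 15543853645821 + 7168 * sqrt(42) / 46631560937463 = -0.00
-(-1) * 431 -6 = 425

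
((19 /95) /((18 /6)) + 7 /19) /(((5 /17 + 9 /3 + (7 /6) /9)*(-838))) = -18972 /125107115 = -0.00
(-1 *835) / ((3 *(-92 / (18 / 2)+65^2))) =-2505 / 37933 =-0.07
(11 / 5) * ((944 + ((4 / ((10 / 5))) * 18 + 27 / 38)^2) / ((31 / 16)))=145603084 / 55955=2602.15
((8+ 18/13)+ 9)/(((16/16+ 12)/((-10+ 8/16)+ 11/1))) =717/338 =2.12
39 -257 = -218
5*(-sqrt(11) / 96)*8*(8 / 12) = -5*sqrt(11) / 18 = -0.92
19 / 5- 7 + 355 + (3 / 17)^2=508396 / 1445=351.83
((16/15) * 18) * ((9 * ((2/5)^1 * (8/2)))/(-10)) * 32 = -110592/125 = -884.74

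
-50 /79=-0.63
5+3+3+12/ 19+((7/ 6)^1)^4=332035/ 24624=13.48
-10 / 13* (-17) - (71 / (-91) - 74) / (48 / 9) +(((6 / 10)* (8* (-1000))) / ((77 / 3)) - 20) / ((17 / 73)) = -2578625 / 2992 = -861.84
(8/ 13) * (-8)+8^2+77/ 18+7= 16463/ 234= 70.35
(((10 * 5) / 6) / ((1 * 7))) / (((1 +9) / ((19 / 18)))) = 95 / 756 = 0.13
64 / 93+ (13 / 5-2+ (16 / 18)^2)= 26093 / 12555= 2.08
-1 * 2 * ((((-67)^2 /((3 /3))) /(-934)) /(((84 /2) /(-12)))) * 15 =-134670 /3269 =-41.20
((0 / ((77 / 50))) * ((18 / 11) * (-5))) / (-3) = 0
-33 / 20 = -1.65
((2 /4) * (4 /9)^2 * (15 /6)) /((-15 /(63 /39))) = -28 /1053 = -0.03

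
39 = 39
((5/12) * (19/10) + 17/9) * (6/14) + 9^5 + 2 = 9920761/168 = 59052.15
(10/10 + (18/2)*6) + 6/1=61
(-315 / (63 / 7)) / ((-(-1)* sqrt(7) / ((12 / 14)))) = -30* sqrt(7) / 7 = -11.34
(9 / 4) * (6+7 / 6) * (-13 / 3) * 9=-5031 / 8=-628.88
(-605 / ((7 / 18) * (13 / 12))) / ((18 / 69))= -500940 / 91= -5504.84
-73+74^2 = 5403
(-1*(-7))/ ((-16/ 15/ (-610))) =32025/ 8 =4003.12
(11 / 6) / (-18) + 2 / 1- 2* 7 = -1307 / 108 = -12.10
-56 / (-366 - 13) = 56 / 379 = 0.15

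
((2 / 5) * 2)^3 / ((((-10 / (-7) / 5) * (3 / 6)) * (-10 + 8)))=-224 / 125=-1.79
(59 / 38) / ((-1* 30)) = -59 / 1140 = -0.05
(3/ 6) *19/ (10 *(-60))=-19/ 1200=-0.02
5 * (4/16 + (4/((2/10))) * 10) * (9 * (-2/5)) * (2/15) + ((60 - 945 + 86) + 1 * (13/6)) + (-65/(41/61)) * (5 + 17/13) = -56623/30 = -1887.43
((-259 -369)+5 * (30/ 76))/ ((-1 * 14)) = 23789/ 532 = 44.72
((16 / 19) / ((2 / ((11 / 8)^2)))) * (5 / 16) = 605 / 2432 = 0.25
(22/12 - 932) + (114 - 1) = -4903/6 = -817.17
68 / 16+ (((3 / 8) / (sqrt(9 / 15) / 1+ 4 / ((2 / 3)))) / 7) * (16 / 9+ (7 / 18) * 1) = 14107 / 3304 - 13 * sqrt(15) / 19824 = 4.27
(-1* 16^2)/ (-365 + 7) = 128/ 179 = 0.72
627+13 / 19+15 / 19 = 11941 / 19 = 628.47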